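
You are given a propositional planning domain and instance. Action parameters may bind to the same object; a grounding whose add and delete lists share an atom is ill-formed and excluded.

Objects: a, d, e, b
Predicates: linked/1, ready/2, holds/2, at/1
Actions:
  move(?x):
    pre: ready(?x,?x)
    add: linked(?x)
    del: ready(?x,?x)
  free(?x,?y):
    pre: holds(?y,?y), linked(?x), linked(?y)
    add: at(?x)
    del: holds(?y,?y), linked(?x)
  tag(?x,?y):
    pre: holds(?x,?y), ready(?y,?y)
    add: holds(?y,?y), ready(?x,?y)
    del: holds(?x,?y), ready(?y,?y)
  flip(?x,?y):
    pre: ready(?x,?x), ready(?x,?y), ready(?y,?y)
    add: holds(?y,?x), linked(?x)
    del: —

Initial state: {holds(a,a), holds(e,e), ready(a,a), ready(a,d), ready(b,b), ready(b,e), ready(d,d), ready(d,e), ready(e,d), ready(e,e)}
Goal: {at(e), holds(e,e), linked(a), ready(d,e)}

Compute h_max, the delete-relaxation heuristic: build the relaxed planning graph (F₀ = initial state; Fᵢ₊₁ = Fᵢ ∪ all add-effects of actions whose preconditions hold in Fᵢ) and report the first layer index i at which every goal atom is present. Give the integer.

2

F0 = init (10 atoms)
F1 = F0 ∪ {holds(b,b), holds(d,a), holds(d,d), holds(d,e), holds(e,b), holds(e,d), linked(a), linked(b), linked(d), linked(e)}  (20 atoms)
F2 = F1 ∪ {at(a), at(b), at(d), at(e), ready(d,a), ready(e,b)}  (26 atoms)
goal ⊆ F2  ⇒  h_max = 2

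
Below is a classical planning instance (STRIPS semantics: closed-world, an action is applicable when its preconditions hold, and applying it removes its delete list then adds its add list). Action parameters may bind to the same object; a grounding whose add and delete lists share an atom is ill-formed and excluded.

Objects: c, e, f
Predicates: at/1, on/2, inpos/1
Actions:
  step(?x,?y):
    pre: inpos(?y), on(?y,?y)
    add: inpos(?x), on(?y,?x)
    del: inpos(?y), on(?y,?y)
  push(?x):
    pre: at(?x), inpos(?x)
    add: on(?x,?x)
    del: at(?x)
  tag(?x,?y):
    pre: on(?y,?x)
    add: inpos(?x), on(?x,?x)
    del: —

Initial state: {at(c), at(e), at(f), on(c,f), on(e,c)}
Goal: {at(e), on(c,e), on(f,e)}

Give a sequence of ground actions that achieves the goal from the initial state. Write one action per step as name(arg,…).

tag(c,e); step(e,c); tag(f,c); step(e,f)

1. tag(c,e)  →  {at(c), at(e), at(f), inpos(c), on(c,c), on(c,f), on(e,c)}
2. step(e,c)  →  {at(c), at(e), at(f), inpos(e), on(c,e), on(c,f), on(e,c)}
3. tag(f,c)  →  {at(c), at(e), at(f), inpos(e), inpos(f), on(c,e), on(c,f), on(e,c), on(f,f)}
4. step(e,f)  →  {at(c), at(e), at(f), inpos(e), on(c,e), on(c,f), on(e,c), on(f,e)}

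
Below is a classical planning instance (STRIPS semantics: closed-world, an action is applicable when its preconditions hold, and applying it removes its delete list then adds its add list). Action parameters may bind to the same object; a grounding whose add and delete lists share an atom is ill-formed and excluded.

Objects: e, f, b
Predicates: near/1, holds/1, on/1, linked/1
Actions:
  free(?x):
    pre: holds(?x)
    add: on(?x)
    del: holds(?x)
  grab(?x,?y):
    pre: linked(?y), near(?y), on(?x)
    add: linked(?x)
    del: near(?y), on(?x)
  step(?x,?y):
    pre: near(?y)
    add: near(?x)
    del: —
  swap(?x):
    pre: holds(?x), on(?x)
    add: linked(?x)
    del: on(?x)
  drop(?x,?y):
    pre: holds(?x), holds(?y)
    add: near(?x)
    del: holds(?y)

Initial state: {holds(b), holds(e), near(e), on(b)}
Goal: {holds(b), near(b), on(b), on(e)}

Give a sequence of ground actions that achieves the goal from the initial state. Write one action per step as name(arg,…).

1. free(e)  →  {holds(b), near(e), on(b), on(e)}
2. step(b,e)  →  {holds(b), near(b), near(e), on(b), on(e)}

free(e); step(b,e)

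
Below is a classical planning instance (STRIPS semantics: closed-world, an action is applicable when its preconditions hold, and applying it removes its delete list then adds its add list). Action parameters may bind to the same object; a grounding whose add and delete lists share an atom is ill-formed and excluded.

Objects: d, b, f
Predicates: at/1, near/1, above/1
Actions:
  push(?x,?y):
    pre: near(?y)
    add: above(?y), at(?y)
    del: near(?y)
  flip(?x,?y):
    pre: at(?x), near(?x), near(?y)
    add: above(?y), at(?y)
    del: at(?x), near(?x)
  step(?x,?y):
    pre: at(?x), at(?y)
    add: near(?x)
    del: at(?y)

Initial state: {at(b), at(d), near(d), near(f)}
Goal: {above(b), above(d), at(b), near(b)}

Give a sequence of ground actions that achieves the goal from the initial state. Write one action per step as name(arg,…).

1. push(d,d)  →  {above(d), at(b), at(d), near(f)}
2. step(b,b)  →  {above(d), at(d), near(b), near(f)}
3. push(d,b)  →  {above(b), above(d), at(b), at(d), near(f)}
4. step(b,d)  →  {above(b), above(d), at(b), near(b), near(f)}

push(d,d); step(b,b); push(d,b); step(b,d)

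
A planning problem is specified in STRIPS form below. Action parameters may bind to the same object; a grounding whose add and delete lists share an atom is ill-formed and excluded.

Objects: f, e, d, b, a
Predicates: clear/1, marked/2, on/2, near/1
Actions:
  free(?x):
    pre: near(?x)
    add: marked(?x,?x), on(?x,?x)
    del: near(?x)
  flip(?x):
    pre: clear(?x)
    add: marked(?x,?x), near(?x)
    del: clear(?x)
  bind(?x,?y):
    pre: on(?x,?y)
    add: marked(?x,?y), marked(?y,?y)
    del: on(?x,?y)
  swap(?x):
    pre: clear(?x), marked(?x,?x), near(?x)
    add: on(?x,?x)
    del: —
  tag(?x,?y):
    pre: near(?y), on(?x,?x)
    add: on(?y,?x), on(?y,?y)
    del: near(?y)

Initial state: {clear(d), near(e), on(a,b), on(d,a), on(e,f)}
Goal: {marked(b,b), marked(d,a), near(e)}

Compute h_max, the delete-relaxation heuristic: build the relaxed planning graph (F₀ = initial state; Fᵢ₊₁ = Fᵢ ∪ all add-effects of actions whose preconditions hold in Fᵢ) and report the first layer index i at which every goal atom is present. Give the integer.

1

F0 = init (5 atoms)
F1 = F0 ∪ {marked(a,a), marked(a,b), marked(b,b), marked(d,a), marked(d,d), marked(e,e), marked(e,f), marked(f,f), near(d), on(e,e)}  (15 atoms)
goal ⊆ F1  ⇒  h_max = 1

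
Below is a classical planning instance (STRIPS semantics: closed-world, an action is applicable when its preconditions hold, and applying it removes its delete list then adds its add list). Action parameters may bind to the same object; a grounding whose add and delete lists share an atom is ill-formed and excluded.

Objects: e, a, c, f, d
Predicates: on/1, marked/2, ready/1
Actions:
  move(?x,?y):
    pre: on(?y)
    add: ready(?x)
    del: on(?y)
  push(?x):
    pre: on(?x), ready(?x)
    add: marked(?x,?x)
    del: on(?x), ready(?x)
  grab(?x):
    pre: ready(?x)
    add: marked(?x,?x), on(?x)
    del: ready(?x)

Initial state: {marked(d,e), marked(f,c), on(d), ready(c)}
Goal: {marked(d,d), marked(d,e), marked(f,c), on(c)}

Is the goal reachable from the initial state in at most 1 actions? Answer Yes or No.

1. move(d,d)  →  {marked(d,e), marked(f,c), ready(c), ready(d)}
2. grab(c)  →  {marked(c,c), marked(d,e), marked(f,c), on(c), ready(d)}
3. grab(d)  →  {marked(c,c), marked(d,d), marked(d,e), marked(f,c), on(c), on(d)}
optimal plan length = 3; 3 > 1

No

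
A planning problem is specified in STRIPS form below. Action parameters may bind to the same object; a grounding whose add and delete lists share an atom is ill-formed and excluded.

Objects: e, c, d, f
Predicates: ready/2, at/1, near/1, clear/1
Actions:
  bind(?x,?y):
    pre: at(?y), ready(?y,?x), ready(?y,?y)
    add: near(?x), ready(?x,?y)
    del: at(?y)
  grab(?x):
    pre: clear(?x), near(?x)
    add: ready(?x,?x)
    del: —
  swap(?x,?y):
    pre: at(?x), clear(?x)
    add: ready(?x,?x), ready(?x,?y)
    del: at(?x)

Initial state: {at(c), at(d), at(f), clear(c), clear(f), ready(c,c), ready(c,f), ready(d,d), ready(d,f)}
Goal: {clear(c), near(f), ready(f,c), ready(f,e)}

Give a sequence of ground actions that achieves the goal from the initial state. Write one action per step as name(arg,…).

bind(f,c); swap(f,e)

1. bind(f,c)  →  {at(d), at(f), clear(c), clear(f), near(f), ready(c,c), ready(c,f), ready(d,d), ready(d,f), ready(f,c)}
2. swap(f,e)  →  {at(d), clear(c), clear(f), near(f), ready(c,c), ready(c,f), ready(d,d), ready(d,f), ready(f,c), ready(f,e), ready(f,f)}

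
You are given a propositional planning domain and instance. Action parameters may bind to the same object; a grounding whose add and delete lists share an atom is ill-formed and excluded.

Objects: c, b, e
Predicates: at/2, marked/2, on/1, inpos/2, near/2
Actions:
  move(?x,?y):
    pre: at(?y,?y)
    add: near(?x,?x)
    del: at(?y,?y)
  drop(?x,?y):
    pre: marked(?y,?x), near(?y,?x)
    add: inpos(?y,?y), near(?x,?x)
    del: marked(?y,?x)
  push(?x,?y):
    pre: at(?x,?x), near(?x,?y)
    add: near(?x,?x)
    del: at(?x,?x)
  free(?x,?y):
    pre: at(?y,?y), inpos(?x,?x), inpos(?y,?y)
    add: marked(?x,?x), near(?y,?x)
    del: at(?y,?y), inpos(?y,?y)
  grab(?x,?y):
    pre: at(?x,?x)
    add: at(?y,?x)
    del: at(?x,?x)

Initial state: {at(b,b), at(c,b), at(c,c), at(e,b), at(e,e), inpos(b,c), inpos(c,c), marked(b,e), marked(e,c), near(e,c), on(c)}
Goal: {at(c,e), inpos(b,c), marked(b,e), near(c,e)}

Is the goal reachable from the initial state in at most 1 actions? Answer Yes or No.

No

1. drop(c,e)  →  {at(b,b), at(c,b), at(c,c), at(e,b), at(e,e), inpos(b,c), inpos(c,c), inpos(e,e), marked(b,e), near(c,c), near(e,c), on(c)}
2. free(e,c)  →  {at(b,b), at(c,b), at(e,b), at(e,e), inpos(b,c), inpos(e,e), marked(b,e), marked(e,e), near(c,c), near(c,e), near(e,c), on(c)}
3. grab(e,c)  →  {at(b,b), at(c,b), at(c,e), at(e,b), inpos(b,c), inpos(e,e), marked(b,e), marked(e,e), near(c,c), near(c,e), near(e,c), on(c)}
optimal plan length = 3; 3 > 1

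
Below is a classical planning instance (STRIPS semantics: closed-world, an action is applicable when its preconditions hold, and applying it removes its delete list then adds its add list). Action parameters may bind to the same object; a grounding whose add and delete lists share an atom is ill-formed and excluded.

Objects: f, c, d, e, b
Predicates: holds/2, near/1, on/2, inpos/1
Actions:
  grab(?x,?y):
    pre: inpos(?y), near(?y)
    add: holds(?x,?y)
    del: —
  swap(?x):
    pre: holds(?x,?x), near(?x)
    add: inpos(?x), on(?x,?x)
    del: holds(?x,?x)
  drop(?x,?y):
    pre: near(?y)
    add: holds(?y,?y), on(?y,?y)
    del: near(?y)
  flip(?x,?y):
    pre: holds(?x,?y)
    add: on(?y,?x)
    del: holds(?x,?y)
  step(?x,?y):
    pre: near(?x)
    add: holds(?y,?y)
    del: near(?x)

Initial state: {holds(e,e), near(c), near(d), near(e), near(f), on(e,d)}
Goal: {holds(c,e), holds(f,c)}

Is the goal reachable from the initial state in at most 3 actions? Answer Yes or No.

1. swap(e)  →  {inpos(e), near(c), near(d), near(e), near(f), on(e,d), on(e,e)}
2. grab(c,e)  →  {holds(c,e), inpos(e), near(c), near(d), near(e), near(f), on(e,d), on(e,e)}
3. step(f,c)  →  {holds(c,c), holds(c,e), inpos(e), near(c), near(d), near(e), on(e,d), on(e,e)}
4. swap(c)  →  {holds(c,e), inpos(c), inpos(e), near(c), near(d), near(e), on(c,c), on(e,d), on(e,e)}
5. grab(f,c)  →  {holds(c,e), holds(f,c), inpos(c), inpos(e), near(c), near(d), near(e), on(c,c), on(e,d), on(e,e)}
optimal plan length = 5; 5 > 3

No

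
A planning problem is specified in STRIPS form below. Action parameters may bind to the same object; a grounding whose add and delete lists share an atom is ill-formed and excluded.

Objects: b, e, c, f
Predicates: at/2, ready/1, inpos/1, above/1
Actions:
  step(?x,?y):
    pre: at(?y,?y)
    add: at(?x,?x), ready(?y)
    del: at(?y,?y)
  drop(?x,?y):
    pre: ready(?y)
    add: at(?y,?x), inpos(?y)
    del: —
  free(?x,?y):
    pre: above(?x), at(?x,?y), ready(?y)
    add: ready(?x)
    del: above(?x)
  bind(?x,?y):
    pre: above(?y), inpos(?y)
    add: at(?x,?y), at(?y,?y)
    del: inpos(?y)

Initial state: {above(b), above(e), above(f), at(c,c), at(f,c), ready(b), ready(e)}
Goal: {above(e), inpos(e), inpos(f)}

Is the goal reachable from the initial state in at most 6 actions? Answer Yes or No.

1. step(b,c)  →  {above(b), above(e), above(f), at(b,b), at(f,c), ready(b), ready(c), ready(e)}
2. drop(b,e)  →  {above(b), above(e), above(f), at(b,b), at(e,b), at(f,c), inpos(e), ready(b), ready(c), ready(e)}
3. free(f,c)  →  {above(b), above(e), at(b,b), at(e,b), at(f,c), inpos(e), ready(b), ready(c), ready(e), ready(f)}
4. drop(b,f)  →  {above(b), above(e), at(b,b), at(e,b), at(f,b), at(f,c), inpos(e), inpos(f), ready(b), ready(c), ready(e), ready(f)}
optimal plan length = 4; 4 ≤ 6

Yes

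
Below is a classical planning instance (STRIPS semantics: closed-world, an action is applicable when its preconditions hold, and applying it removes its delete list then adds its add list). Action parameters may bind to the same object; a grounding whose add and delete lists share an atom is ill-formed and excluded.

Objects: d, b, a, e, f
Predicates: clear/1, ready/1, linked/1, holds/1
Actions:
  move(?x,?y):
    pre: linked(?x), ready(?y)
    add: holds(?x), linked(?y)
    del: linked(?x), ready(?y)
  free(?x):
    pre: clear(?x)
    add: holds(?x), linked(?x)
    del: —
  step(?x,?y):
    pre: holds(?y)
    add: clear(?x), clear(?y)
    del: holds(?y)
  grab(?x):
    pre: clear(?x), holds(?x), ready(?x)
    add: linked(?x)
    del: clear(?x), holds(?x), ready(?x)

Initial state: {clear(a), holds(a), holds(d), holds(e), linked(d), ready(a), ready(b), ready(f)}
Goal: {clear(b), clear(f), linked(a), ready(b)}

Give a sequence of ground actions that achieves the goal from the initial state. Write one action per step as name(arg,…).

move(d,a); step(b,d); step(f,a)

1. move(d,a)  →  {clear(a), holds(a), holds(d), holds(e), linked(a), ready(b), ready(f)}
2. step(b,d)  →  {clear(a), clear(b), clear(d), holds(a), holds(e), linked(a), ready(b), ready(f)}
3. step(f,a)  →  {clear(a), clear(b), clear(d), clear(f), holds(e), linked(a), ready(b), ready(f)}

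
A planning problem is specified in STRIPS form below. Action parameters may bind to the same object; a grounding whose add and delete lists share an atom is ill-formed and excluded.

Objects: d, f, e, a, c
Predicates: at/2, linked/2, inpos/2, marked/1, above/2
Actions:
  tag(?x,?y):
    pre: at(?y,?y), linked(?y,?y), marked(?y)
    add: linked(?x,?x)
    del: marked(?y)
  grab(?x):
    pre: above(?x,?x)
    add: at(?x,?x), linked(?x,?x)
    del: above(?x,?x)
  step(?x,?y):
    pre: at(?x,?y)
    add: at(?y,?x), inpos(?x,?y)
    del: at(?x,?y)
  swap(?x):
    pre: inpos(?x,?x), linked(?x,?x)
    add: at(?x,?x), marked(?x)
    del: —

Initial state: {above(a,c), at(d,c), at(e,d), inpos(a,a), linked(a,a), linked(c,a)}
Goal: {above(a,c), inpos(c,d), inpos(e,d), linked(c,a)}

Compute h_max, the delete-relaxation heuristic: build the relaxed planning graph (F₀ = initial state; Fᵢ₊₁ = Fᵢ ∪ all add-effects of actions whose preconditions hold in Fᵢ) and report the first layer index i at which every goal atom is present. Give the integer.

F0 = init (6 atoms)
F1 = F0 ∪ {at(a,a), at(c,d), at(d,e), inpos(d,c), inpos(e,d), marked(a)}  (12 atoms)
F2 = F1 ∪ {inpos(c,d), inpos(d,e), linked(c,c), linked(d,d), linked(e,e), linked(f,f)}  (18 atoms)
goal ⊆ F2  ⇒  h_max = 2

2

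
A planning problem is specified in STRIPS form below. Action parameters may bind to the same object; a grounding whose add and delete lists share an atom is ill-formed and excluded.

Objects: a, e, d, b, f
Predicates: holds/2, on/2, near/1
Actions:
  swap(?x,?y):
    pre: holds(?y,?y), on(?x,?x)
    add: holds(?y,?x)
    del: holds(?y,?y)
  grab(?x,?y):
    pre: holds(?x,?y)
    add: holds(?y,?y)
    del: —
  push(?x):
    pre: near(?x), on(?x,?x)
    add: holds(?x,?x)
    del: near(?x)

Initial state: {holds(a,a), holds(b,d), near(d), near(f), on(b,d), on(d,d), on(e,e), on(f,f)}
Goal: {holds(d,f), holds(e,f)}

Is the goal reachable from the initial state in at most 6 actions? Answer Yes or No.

1. swap(e,a)  →  {holds(a,e), holds(b,d), near(d), near(f), on(b,d), on(d,d), on(e,e), on(f,f)}
2. grab(a,e)  →  {holds(a,e), holds(b,d), holds(e,e), near(d), near(f), on(b,d), on(d,d), on(e,e), on(f,f)}
3. swap(f,e)  →  {holds(a,e), holds(b,d), holds(e,f), near(d), near(f), on(b,d), on(d,d), on(e,e), on(f,f)}
4. grab(b,d)  →  {holds(a,e), holds(b,d), holds(d,d), holds(e,f), near(d), near(f), on(b,d), on(d,d), on(e,e), on(f,f)}
5. swap(f,d)  →  {holds(a,e), holds(b,d), holds(d,f), holds(e,f), near(d), near(f), on(b,d), on(d,d), on(e,e), on(f,f)}
optimal plan length = 5; 5 ≤ 6

Yes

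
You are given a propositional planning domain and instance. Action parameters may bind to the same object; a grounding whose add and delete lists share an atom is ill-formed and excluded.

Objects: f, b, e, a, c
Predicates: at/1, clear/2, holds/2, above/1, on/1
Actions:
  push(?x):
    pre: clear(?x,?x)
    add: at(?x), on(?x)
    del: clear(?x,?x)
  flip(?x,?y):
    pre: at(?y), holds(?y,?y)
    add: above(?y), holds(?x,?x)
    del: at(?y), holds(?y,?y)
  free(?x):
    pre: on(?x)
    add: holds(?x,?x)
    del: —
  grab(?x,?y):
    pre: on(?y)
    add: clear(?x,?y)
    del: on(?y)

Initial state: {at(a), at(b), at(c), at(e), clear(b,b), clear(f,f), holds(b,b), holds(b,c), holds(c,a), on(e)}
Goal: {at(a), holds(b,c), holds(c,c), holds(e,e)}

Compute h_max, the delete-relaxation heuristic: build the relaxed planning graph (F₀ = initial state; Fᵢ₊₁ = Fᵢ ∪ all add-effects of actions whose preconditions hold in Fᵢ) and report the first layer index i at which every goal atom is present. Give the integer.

1

F0 = init (10 atoms)
F1 = F0 ∪ {above(b), at(f), clear(a,e), clear(b,e), clear(c,e), clear(e,e), clear(f,e), holds(a,a), holds(c,c), holds(e,e), holds(f,f), on(b), on(f)}  (23 atoms)
goal ⊆ F1  ⇒  h_max = 1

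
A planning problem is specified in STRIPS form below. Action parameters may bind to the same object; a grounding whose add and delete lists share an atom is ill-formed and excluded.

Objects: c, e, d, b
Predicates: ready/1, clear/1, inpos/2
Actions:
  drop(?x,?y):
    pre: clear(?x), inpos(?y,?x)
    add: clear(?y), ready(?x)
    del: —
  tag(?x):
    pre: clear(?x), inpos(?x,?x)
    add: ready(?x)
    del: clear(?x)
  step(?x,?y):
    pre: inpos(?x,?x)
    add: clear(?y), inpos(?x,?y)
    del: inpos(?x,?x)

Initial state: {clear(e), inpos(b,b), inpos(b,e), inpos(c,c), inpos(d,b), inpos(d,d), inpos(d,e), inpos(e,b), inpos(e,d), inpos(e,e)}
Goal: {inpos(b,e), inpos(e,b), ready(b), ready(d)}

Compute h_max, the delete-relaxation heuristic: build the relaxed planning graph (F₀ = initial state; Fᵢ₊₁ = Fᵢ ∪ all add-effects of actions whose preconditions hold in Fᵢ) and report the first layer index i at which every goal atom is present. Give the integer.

F0 = init (10 atoms)
F1 = F0 ∪ {clear(b), clear(c), clear(d), inpos(b,c), inpos(b,d), inpos(c,b), inpos(c,d), inpos(c,e), inpos(d,c), inpos(e,c), ready(e)}  (21 atoms)
F2 = F1 ∪ {ready(b), ready(c), ready(d)}  (24 atoms)
goal ⊆ F2  ⇒  h_max = 2

2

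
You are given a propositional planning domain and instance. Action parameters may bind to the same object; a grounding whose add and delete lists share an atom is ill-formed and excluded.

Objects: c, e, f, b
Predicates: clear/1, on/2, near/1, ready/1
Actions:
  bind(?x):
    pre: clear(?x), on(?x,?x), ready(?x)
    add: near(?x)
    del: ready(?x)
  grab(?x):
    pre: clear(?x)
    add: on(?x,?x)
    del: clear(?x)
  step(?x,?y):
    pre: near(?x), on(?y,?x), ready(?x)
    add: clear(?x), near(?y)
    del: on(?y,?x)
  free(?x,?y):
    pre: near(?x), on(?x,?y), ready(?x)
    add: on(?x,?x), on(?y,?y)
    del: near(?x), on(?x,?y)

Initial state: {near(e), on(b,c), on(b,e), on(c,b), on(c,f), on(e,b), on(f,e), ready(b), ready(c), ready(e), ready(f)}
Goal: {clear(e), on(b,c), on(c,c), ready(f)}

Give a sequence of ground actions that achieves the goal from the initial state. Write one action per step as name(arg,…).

step(e,f); step(f,c); free(c,b)

1. step(e,f)  →  {clear(e), near(e), near(f), on(b,c), on(b,e), on(c,b), on(c,f), on(e,b), ready(b), ready(c), ready(e), ready(f)}
2. step(f,c)  →  {clear(e), clear(f), near(c), near(e), near(f), on(b,c), on(b,e), on(c,b), on(e,b), ready(b), ready(c), ready(e), ready(f)}
3. free(c,b)  →  {clear(e), clear(f), near(e), near(f), on(b,b), on(b,c), on(b,e), on(c,c), on(e,b), ready(b), ready(c), ready(e), ready(f)}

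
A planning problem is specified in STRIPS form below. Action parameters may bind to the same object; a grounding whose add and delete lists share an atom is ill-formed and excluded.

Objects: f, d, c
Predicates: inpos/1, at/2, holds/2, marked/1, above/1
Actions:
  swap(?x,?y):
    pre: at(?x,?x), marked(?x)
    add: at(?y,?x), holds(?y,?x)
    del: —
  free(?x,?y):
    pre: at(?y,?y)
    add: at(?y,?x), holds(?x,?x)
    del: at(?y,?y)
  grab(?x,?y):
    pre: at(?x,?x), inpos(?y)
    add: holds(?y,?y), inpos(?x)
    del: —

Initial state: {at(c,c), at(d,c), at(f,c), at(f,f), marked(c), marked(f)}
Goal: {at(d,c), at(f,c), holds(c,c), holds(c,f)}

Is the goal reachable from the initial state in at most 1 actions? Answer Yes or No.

No

1. swap(f,c)  →  {at(c,c), at(c,f), at(d,c), at(f,c), at(f,f), holds(c,f), marked(c), marked(f)}
2. swap(c,c)  →  {at(c,c), at(c,f), at(d,c), at(f,c), at(f,f), holds(c,c), holds(c,f), marked(c), marked(f)}
optimal plan length = 2; 2 > 1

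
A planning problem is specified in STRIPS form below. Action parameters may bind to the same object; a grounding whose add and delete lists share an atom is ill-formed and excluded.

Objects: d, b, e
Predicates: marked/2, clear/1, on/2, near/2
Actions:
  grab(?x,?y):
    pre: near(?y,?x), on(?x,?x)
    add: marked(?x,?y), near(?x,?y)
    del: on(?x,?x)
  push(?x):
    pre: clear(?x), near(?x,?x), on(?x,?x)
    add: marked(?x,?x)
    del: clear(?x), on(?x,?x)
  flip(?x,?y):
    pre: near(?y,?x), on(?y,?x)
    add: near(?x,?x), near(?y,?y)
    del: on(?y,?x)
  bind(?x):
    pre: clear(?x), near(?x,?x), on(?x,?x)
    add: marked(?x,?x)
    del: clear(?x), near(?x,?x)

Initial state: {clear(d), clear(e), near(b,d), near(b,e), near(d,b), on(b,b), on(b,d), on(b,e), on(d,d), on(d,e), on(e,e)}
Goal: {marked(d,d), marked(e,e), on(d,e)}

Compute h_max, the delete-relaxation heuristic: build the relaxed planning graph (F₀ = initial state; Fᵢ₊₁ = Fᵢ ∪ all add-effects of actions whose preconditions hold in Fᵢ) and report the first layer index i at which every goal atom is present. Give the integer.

2

F0 = init (11 atoms)
F1 = F0 ∪ {marked(b,d), marked(d,b), marked(e,b), near(b,b), near(d,d), near(e,b), near(e,e)}  (18 atoms)
F2 = F1 ∪ {marked(b,b), marked(b,e), marked(d,d), marked(e,e)}  (22 atoms)
goal ⊆ F2  ⇒  h_max = 2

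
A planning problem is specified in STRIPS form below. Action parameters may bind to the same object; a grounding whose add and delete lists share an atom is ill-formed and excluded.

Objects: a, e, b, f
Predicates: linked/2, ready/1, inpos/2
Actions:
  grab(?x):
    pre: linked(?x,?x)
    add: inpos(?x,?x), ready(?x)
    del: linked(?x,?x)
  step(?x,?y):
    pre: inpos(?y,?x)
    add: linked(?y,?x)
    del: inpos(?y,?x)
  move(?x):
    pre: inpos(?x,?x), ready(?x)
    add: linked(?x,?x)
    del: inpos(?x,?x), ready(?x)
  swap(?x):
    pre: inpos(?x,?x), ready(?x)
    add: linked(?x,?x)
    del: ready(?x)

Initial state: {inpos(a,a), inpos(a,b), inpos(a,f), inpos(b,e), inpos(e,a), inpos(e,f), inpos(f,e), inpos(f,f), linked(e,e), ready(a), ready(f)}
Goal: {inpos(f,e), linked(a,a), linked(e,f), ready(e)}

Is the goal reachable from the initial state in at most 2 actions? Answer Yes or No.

1. grab(e)  →  {inpos(a,a), inpos(a,b), inpos(a,f), inpos(b,e), inpos(e,a), inpos(e,e), inpos(e,f), inpos(f,e), inpos(f,f), ready(a), ready(e), ready(f)}
2. step(a,a)  →  {inpos(a,b), inpos(a,f), inpos(b,e), inpos(e,a), inpos(e,e), inpos(e,f), inpos(f,e), inpos(f,f), linked(a,a), ready(a), ready(e), ready(f)}
3. step(f,e)  →  {inpos(a,b), inpos(a,f), inpos(b,e), inpos(e,a), inpos(e,e), inpos(f,e), inpos(f,f), linked(a,a), linked(e,f), ready(a), ready(e), ready(f)}
optimal plan length = 3; 3 > 2

No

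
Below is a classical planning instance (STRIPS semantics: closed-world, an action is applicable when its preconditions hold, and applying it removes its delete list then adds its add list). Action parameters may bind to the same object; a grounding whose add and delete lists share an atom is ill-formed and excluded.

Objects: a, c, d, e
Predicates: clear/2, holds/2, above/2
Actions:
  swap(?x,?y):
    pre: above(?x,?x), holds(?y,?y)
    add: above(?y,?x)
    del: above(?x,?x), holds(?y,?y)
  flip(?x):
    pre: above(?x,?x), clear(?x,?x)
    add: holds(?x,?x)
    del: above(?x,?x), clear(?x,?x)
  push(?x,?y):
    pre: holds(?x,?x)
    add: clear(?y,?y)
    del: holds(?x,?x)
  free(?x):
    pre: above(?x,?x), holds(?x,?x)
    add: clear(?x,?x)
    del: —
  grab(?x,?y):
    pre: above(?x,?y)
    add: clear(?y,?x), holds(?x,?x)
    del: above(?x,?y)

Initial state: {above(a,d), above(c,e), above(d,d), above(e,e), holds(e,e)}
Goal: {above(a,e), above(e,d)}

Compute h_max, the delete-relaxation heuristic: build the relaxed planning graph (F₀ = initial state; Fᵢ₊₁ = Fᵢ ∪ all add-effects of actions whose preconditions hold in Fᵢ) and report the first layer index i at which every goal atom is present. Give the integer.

F0 = init (5 atoms)
F1 = F0 ∪ {above(e,d), clear(a,a), clear(c,c), clear(d,a), clear(d,d), clear(e,c), clear(e,e), holds(a,a), holds(c,c), holds(d,d)}  (15 atoms)
F2 = F1 ∪ {above(a,e), above(c,d), above(d,e), clear(d,e)}  (19 atoms)
goal ⊆ F2  ⇒  h_max = 2

2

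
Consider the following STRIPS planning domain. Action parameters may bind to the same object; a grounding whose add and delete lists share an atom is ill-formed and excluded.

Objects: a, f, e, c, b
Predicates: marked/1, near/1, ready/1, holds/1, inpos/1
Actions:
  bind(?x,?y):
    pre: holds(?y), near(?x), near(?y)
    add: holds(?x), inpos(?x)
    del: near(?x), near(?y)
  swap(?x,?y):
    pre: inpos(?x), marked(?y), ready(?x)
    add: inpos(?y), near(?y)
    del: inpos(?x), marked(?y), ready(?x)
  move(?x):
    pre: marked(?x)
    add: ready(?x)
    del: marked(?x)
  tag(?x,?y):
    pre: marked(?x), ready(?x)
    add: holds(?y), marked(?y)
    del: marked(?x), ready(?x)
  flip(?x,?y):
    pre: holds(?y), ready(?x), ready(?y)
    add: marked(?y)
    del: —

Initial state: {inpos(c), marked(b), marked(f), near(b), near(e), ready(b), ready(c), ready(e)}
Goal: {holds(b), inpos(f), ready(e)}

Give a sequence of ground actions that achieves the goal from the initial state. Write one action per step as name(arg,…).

swap(c,f); tag(b,f); bind(b,f)

1. swap(c,f)  →  {inpos(f), marked(b), near(b), near(e), near(f), ready(b), ready(e)}
2. tag(b,f)  →  {holds(f), inpos(f), marked(f), near(b), near(e), near(f), ready(e)}
3. bind(b,f)  →  {holds(b), holds(f), inpos(b), inpos(f), marked(f), near(e), ready(e)}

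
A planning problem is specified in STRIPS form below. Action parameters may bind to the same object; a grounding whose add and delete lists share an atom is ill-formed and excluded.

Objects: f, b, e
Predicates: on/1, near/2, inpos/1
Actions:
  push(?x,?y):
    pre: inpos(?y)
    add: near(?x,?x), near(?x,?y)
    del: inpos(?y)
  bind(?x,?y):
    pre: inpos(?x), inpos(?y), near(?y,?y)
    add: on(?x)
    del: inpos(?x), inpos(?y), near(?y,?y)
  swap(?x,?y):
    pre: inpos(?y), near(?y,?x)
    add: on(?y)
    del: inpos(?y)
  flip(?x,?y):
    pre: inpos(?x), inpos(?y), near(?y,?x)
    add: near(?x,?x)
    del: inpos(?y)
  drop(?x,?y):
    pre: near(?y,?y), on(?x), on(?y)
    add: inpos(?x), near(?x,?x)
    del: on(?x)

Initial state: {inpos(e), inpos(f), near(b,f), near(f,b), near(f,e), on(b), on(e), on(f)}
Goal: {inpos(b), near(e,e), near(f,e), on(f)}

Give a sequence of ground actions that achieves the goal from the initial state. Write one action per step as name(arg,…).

1. push(e,f)  →  {inpos(e), near(b,f), near(e,e), near(e,f), near(f,b), near(f,e), on(b), on(e), on(f)}
2. drop(b,e)  →  {inpos(b), inpos(e), near(b,b), near(b,f), near(e,e), near(e,f), near(f,b), near(f,e), on(e), on(f)}

push(e,f); drop(b,e)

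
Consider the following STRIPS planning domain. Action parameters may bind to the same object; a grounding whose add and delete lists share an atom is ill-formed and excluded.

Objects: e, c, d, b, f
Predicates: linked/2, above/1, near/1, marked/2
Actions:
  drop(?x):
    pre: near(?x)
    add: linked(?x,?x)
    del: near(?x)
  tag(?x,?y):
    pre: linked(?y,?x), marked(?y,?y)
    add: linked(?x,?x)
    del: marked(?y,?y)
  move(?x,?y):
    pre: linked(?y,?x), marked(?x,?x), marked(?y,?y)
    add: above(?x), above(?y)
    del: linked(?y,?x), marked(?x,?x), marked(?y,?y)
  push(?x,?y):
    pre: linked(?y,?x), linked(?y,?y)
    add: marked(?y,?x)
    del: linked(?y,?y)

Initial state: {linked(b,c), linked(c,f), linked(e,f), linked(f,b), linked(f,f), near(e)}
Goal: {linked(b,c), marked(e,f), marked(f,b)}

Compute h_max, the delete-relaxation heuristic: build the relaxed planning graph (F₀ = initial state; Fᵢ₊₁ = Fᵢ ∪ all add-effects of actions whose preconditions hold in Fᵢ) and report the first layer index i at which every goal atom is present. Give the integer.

F0 = init (6 atoms)
F1 = F0 ∪ {linked(e,e), marked(f,b), marked(f,f)}  (9 atoms)
F2 = F1 ∪ {above(f), linked(b,b), marked(e,e), marked(e,f)}  (13 atoms)
goal ⊆ F2  ⇒  h_max = 2

2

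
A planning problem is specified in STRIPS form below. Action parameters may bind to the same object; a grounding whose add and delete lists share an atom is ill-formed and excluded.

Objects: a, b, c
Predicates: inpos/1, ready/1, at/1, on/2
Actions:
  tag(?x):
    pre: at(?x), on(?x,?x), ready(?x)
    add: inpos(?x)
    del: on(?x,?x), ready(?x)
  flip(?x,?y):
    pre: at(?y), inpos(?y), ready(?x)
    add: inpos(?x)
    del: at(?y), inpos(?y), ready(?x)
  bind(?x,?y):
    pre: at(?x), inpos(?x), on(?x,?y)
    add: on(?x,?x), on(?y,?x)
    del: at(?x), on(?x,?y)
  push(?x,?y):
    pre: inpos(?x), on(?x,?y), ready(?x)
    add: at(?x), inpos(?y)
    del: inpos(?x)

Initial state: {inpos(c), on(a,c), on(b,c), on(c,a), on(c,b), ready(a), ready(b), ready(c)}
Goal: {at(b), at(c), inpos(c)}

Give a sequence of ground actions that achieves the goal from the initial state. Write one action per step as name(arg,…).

1. push(c,b)  →  {at(c), inpos(b), on(a,c), on(b,c), on(c,a), on(c,b), ready(a), ready(b), ready(c)}
2. push(b,c)  →  {at(b), at(c), inpos(c), on(a,c), on(b,c), on(c,a), on(c,b), ready(a), ready(b), ready(c)}

push(c,b); push(b,c)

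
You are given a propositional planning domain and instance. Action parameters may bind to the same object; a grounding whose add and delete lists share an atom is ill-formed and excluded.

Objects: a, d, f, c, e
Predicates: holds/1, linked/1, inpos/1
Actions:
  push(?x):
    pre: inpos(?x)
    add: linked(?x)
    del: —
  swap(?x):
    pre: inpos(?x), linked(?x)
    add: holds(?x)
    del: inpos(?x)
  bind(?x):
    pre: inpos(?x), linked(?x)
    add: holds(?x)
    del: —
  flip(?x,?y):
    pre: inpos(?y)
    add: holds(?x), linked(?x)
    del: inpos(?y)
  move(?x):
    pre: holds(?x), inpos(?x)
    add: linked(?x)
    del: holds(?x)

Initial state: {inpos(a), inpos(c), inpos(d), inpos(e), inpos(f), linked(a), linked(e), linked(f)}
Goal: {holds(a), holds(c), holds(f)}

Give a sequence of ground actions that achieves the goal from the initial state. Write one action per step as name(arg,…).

1. swap(a)  →  {holds(a), inpos(c), inpos(d), inpos(e), inpos(f), linked(a), linked(e), linked(f)}
2. swap(f)  →  {holds(a), holds(f), inpos(c), inpos(d), inpos(e), linked(a), linked(e), linked(f)}
3. flip(c,d)  →  {holds(a), holds(c), holds(f), inpos(c), inpos(e), linked(a), linked(c), linked(e), linked(f)}

swap(a); swap(f); flip(c,d)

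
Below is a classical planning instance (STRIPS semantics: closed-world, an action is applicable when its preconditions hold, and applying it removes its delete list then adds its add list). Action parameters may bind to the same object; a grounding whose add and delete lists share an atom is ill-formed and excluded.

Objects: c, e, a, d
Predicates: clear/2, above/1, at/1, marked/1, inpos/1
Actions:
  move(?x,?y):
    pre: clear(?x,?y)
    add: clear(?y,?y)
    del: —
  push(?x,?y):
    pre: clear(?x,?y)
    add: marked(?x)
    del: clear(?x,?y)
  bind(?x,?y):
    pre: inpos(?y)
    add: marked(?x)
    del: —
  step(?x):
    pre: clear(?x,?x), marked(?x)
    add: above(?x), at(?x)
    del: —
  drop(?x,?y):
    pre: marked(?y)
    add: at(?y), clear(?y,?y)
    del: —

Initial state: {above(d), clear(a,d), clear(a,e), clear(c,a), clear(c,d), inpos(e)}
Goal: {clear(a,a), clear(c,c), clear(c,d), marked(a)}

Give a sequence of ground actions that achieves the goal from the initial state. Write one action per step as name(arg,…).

1. move(c,a)  →  {above(d), clear(a,a), clear(a,d), clear(a,e), clear(c,a), clear(c,d), inpos(e)}
2. push(c,a)  →  {above(d), clear(a,a), clear(a,d), clear(a,e), clear(c,d), inpos(e), marked(c)}
3. push(a,e)  →  {above(d), clear(a,a), clear(a,d), clear(c,d), inpos(e), marked(a), marked(c)}
4. drop(c,c)  →  {above(d), at(c), clear(a,a), clear(a,d), clear(c,c), clear(c,d), inpos(e), marked(a), marked(c)}

move(c,a); push(c,a); push(a,e); drop(c,c)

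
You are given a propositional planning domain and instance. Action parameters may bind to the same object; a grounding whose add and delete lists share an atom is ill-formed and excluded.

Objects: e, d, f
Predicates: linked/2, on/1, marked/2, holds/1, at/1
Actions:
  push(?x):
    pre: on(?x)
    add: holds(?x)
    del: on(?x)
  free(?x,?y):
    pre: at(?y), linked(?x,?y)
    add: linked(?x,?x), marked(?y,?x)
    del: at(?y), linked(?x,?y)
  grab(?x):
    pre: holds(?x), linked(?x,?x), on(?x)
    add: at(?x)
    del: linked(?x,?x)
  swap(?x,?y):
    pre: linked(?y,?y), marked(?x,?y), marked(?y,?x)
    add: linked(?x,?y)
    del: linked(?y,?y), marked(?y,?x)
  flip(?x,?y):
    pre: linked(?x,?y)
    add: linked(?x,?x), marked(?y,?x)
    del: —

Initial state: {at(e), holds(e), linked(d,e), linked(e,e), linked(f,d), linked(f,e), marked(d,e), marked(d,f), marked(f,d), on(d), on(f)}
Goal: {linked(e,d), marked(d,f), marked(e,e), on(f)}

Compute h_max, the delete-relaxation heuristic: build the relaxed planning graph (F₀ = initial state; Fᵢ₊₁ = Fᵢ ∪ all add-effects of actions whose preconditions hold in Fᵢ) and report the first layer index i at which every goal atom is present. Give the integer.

F0 = init (11 atoms)
F1 = F0 ∪ {holds(d), holds(f), linked(d,d), linked(f,f), marked(e,d), marked(e,e), marked(e,f)}  (18 atoms)
F2 = F1 ∪ {at(d), at(f), linked(d,f), linked(e,d), marked(d,d), marked(f,f)}  (24 atoms)
goal ⊆ F2  ⇒  h_max = 2

2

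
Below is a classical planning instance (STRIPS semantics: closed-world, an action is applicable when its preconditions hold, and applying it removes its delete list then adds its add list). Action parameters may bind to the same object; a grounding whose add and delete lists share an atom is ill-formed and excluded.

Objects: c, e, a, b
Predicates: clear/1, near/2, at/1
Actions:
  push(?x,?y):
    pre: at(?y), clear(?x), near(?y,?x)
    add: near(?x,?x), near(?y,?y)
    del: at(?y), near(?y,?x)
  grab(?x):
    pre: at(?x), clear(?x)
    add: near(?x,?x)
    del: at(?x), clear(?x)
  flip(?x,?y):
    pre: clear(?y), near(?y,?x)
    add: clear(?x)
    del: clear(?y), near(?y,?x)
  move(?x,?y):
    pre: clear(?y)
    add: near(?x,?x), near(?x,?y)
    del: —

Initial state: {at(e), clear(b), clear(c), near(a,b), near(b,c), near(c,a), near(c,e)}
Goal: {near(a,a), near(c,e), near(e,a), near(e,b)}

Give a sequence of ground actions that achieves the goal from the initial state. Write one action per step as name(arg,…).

flip(a,c); move(e,a); move(e,b); move(a,a)

1. flip(a,c)  →  {at(e), clear(a), clear(b), near(a,b), near(b,c), near(c,e)}
2. move(e,a)  →  {at(e), clear(a), clear(b), near(a,b), near(b,c), near(c,e), near(e,a), near(e,e)}
3. move(e,b)  →  {at(e), clear(a), clear(b), near(a,b), near(b,c), near(c,e), near(e,a), near(e,b), near(e,e)}
4. move(a,a)  →  {at(e), clear(a), clear(b), near(a,a), near(a,b), near(b,c), near(c,e), near(e,a), near(e,b), near(e,e)}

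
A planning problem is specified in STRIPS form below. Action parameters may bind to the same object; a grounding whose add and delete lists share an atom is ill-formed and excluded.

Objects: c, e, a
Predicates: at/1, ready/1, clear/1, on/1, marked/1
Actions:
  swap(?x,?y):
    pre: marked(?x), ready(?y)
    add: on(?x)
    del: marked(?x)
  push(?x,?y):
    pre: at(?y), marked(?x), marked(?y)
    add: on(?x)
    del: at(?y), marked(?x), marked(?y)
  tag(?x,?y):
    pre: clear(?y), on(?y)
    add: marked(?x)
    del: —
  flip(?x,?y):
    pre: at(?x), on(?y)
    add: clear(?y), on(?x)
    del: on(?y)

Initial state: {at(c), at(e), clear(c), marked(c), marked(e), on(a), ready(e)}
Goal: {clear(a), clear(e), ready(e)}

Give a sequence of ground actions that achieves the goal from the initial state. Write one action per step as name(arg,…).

1. flip(e,a)  →  {at(c), at(e), clear(a), clear(c), marked(c), marked(e), on(e), ready(e)}
2. flip(c,e)  →  {at(c), at(e), clear(a), clear(c), clear(e), marked(c), marked(e), on(c), ready(e)}

flip(e,a); flip(c,e)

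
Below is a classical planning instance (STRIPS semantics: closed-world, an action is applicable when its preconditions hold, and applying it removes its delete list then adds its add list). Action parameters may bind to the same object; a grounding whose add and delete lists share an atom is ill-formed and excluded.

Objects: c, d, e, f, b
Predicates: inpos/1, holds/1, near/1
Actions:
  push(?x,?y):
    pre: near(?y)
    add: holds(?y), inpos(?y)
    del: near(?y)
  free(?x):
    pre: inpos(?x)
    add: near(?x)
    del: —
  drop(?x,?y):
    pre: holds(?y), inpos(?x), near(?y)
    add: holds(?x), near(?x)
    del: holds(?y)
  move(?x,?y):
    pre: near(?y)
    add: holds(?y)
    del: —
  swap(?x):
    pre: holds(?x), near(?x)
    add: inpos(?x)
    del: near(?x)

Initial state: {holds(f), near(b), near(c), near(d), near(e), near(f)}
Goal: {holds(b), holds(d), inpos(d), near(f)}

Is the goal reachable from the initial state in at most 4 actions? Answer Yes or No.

1. push(c,d)  →  {holds(d), holds(f), inpos(d), near(b), near(c), near(e), near(f)}
2. push(c,b)  →  {holds(b), holds(d), holds(f), inpos(b), inpos(d), near(c), near(e), near(f)}
optimal plan length = 2; 2 ≤ 4

Yes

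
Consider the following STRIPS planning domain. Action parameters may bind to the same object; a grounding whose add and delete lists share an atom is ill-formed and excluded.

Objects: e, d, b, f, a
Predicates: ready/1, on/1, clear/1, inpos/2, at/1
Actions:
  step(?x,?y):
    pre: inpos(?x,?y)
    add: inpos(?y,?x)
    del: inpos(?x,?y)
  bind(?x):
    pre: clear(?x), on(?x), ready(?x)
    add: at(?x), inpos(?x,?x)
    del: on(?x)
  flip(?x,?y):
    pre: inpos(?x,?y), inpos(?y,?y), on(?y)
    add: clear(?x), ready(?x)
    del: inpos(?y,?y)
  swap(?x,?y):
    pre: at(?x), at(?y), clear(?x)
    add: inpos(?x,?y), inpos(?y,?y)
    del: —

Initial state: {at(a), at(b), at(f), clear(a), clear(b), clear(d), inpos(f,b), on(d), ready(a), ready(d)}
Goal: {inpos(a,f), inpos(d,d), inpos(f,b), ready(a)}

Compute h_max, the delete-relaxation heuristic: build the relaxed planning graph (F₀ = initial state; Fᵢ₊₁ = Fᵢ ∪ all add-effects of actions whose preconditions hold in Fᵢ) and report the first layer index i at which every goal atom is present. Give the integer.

1

F0 = init (10 atoms)
F1 = F0 ∪ {at(d), inpos(a,a), inpos(a,b), inpos(a,f), inpos(b,a), inpos(b,b), inpos(b,f), inpos(d,d), inpos(f,f)}  (19 atoms)
goal ⊆ F1  ⇒  h_max = 1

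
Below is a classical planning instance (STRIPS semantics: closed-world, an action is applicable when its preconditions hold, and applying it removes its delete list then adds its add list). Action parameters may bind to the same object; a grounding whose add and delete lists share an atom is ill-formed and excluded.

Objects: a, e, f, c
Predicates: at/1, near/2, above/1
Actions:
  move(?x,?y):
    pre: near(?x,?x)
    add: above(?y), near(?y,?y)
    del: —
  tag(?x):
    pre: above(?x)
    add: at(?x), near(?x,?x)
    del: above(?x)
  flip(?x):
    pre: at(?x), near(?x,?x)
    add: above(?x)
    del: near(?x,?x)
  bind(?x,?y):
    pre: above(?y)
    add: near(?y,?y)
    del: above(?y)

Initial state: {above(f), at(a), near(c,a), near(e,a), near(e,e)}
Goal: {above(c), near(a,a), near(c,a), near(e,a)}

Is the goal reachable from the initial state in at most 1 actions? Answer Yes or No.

No

1. move(e,a)  →  {above(a), above(f), at(a), near(a,a), near(c,a), near(e,a), near(e,e)}
2. move(a,c)  →  {above(a), above(c), above(f), at(a), near(a,a), near(c,a), near(c,c), near(e,a), near(e,e)}
optimal plan length = 2; 2 > 1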